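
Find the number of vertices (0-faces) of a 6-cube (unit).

An n-cube has C(n,k)·2^(n-k) k-faces. Here C(6,0)·2^6 = 1·64 = 64.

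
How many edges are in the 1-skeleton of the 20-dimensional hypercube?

The 20-cube has n·2^(n-1) = 20·2^19 = 20·524288 = 10485760 edges.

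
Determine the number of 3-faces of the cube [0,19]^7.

An n-cube has C(n,k)·2^(n-k) k-faces. Here C(7,3)·2^4 = 35·16 = 560.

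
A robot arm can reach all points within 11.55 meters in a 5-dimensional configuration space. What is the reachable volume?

The n-ball volume is π^(n/2)·r^n/Γ(n/2+1). With n=5, r=11.55: V ≈ 1.08195e+06.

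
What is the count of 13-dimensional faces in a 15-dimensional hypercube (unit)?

Number of 13-faces = C(15,13) · 2^(15-13) = 105 · 4 = 420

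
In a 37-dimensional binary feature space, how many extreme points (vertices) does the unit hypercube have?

Each vertex is a binary string of length 37, so there are 2^37 = 137438953472.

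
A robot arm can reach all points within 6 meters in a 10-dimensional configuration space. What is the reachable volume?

V_10(6) = π^(10/2) · (6)^10 / Γ(10/2 + 1) = 2519424·π^5/5 ≈ 1.54199e+08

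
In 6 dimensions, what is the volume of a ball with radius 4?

Volume = π^{6/2}·(4)^6/Γ(4) = 2048·π^3/3 ≈ 21167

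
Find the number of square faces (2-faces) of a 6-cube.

Number of 2-faces = C(6,2) · 2^(6-2) = 15 · 16 = 240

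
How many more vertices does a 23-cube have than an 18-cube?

The 23-cube has 2^23 = 8388608 vertices. The 18-cube has 2^18 = 262144 vertices. Difference: 8388608 - 262144 = 8126464.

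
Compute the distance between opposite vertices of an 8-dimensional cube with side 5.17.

||(5.17,5.17,...,5.17)|| = √(8)·5.17 ≈ 14.623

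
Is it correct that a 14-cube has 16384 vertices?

True. The 14-cube has 2^14 = 16384 vertices.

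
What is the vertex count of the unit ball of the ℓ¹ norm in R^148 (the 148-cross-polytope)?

Number of vertices = 2n = 296.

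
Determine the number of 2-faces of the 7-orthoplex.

f_2(7-orthoplex) = 2^3 · (7 choose 3) = 280.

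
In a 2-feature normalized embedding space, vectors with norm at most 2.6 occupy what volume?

V_2(2.6) = π^(2/2) · (2.6)^2 / Γ(2/2 + 1) ≈ 21.2372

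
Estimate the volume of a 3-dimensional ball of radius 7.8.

V_3(7.8) = π^(3/2) · (7.8)^3 / Γ(3/2 + 1) ≈ 1987.8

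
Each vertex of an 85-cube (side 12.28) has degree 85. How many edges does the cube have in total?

Number of 1-faces = C(85,1)·2^(85-1) = 85·19342813113834066795298816 = 1644139114675895677600399360.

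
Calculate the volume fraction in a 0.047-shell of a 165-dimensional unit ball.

V(inner)/V(outer) = ((1-0.047)/1)^165 ≈ 0.0003551, so the shell fraction is 0.999645.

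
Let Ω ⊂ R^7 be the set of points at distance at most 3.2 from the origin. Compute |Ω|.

Volume = π^{7/2}·(3.2)^7/Γ(9/2) ≈ 16234.2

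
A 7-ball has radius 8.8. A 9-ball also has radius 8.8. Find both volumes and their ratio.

V_7(8.8) ≈ 1.9309e+07. V_9(8.8) ≈ 1.04391e+09. Ratio V_7/V_9 ≈ 0.0185.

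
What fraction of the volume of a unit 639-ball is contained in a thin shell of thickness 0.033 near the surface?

V(inner)/V(outer) = ((1-0.033)/1)^639 ≈ 4.87e-10, so the shell fraction is 1 - 4.87e-10.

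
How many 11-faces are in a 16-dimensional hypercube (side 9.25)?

f_11(16-cube) = (16 choose 11) · 2^5 = 139776.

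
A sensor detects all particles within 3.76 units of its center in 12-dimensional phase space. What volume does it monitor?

V_12(3.76) = π^(12/2) · (3.76)^12 / Γ(12/2 + 1) ≈ 1.06616e+07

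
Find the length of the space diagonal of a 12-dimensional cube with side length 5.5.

The space diagonal of an n-cube of side s is s√n. Here 5.5·√12 ≈ 19.0526.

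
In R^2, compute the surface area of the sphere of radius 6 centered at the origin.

S = n·V_n(r)/r = 2·V_2(6)/6 (volume-to-surface relation), giving 2πr = 2π·6 ≈ 37.6991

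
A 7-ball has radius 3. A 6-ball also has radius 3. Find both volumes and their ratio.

V_7(3) ≈ 10333.1. V_6(3) ≈ 3767.26. Ratio V_7/V_6 ≈ 2.743.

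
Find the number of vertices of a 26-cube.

An n-cube has 2^n vertices; for n = 26 that is 2^26 = 67108864.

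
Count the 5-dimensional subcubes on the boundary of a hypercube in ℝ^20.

f_5(20-cube) = (20 choose 5) · 2^15 = 508035072.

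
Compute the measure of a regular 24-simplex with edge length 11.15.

Volume = 11.15^24 · √(25/2^24) / 24! ≈ 0.0268226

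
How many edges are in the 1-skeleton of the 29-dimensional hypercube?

An n-cube has n·2^(n-1) edges. With n = 29: 29·268435456 = 7784628224.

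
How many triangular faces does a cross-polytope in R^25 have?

f_2(25-orthoplex) = 2^3 · (25 choose 3) = 18400.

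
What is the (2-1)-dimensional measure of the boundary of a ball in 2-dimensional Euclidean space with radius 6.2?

S = n·V_n(r)/r = 2·V_2(6.2)/6.2 (volume-to-surface relation), giving 2πr = 2π·6.2 ≈ 38.9557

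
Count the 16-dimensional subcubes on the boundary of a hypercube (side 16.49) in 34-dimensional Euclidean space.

Choose 16 of 34 axes to span the face (C(34,16) = 2203961430 ways), then fix each of the remaining 18 coordinates at one of its two extreme values (2^18 = 262144 ways): 2203961430·262144 = 577755265105920.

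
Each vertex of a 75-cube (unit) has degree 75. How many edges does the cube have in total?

Number of 1-faces = C(75,1)·2^(75-1) = 75·18889465931478580854784 = 1416709944860893564108800.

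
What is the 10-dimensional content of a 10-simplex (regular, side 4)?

V = (4^10 / 10!) · √((10+1) / 2^10) ≈ 0.0299491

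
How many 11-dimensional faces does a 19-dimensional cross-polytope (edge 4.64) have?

Number of 11-faces = 2^(11+1) · C(19,11+1) = 4096 · 50388 = 206389248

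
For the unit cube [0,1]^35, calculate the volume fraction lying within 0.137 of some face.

Shell fraction = 1 - (1-0.274)^35 ≈ 0.999986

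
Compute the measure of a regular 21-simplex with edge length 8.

V = (8^21 / 21!) · √((21+1) / 2^21) ≈ 0.000584712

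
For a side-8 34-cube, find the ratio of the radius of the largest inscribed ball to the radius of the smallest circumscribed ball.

r_in = 8/2 (half the side); r_out = 8√34/2 (half the diagonal). Ratio = 1/√34 ≈ 0.171499.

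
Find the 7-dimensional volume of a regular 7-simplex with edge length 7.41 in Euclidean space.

Volume = 7.41^7 · √(8/2^7) / 7! ≈ 60.8467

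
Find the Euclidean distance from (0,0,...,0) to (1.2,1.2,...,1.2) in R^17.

Diagonal = √17 · 1.2 ≈ 4.94773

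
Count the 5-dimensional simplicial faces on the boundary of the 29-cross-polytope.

Each 5-face is the convex hull of 6 vertices, one chosen as ±e_i from each of 6 distinct axes: 2^6·C(29,6) = 30401280.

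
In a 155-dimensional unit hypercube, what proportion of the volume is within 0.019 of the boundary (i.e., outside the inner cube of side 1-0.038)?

1 - (1 - 2·0.019)^155 = 1 - 0.962^155 ≈ 0.997533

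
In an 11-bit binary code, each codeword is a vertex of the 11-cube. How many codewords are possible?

Number of vertices = 2^11 = 2048.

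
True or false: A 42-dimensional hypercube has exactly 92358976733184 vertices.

False. The 42-cube has 2^42 = 4398046511104 vertices.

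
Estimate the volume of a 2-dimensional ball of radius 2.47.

The n-ball volume is π^(n/2)·r^n/Γ(n/2+1). With n=2, r=2.47: V ≈ 19.1665.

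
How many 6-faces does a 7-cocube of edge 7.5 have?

An n-cross-polytope has 2^(k+1)·C(n,k+1) k-faces. Here 2^7·C(7,7) = 128·1 = 128.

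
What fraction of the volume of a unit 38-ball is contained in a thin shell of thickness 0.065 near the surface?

V(inner)/V(outer) = ((1-0.065)/1)^38 ≈ 0.07778, so the shell fraction is 0.922225.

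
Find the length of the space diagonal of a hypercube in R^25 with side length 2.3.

d = √(2.3² + 2.3² + ... + 2.3²) [25 terms] = √(25·2.3²) = 2.3√25 = 11.5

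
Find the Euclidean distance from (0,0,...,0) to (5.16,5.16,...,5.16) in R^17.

The space diagonal of an n-cube of side s is s√n. Here 5.16·√17 ≈ 21.2752.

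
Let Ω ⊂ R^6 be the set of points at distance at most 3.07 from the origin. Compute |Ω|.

The n-ball volume is π^(n/2)·r^n/Γ(n/2+1). With n=6, r=3.07: V ≈ 4326.42.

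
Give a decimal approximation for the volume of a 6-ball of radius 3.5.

The n-ball volume is π^(n/2)·r^n/Γ(n/2+1). With n=6, r=3.5: V = 117649·π^3/384 ≈ 9499.63.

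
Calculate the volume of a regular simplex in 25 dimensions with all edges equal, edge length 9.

V = (9^25 / 25!) · √((25+1) / 2^25) ≈ 4.07407e-05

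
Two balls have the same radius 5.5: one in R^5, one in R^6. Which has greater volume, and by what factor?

V_5(5.5) ≈ 26491.8, V_6(5.5) ≈ 143046. The 6-ball is larger by a factor of 5.4.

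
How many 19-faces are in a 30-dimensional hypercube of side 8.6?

An n-cube has C(n,k)·2^(n-k) k-faces. Here C(30,19)·2^11 = 54627300·2048 = 111876710400.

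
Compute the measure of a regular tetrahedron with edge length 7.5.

Volume = (√2/12) · 7.5³ = 49.7184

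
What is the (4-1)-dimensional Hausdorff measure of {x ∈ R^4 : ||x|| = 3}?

The surface area of an n-ball is 2π^(n/2) r^(n-1) / Γ(n/2). For n=4, r=3: 54·π^2 ≈ 532.959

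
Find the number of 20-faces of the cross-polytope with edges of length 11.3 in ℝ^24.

Each 20-face is the convex hull of 21 vertices, one chosen as ±e_i from each of 21 distinct axes: 2^21·C(24,21) = 4244635648.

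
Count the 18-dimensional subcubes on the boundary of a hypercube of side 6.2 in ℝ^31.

f_18(31-cube) = (31 choose 18) · 2^13 = 1689625190400.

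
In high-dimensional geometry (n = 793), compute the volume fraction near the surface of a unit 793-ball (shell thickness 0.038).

1 - (1-0.038)^793 ≈ 1 - 4.548e-14 ≈ (100 - 4.55e-12)%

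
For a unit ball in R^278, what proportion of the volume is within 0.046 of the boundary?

Shell fraction = 1 - (1-0.046)^278 ≈ 0.9999979372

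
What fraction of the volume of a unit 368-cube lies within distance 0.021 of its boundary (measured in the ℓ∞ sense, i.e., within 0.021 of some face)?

1 - (1 - 2·0.021)^368 = 1 - 0.958^368 ≈ 0.9999998612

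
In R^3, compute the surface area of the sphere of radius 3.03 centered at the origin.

The surface area of an n-ball is 2π^(n/2) r^(n-1) / Γ(n/2). For n=3, r=3.03: 4πr² = 4π·(3.03)² ≈ 115.371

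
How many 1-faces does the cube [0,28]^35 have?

The 35-cube has n·2^(n-1) = 35·2^34 = 35·17179869184 = 601295421440 edges.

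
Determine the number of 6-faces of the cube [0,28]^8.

An n-cube has C(n,k)·2^(n-k) k-faces. Here C(8,6)·2^2 = 28·4 = 112.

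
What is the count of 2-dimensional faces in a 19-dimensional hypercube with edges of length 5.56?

Number of 2-faces = C(19,2) · 2^(19-2) = 171 · 131072 = 22413312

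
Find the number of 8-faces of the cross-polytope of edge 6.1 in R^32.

Number of 8-faces = 2^(8+1) · C(32,8+1) = 512 · 28048800 = 14360985600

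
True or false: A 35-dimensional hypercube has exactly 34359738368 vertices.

True. The 35-cube has 2^35 = 34359738368 vertices.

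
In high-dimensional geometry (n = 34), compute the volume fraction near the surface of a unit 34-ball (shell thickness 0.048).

1 - (1-0.048)^34 ≈ 0.812217 ≈ 81.22%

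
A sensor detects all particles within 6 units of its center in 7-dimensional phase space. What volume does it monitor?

V_7(6) = π^(7/2) · (6)^7 / Γ(7/2 + 1) = 1492992·π^3/35 ≈ 1.32263e+06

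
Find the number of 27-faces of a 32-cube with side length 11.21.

An n-cube has C(n,k)·2^(n-k) k-faces. Here C(32,27)·2^5 = 201376·32 = 6444032.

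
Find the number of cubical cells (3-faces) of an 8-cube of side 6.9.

Choose 3 of 8 axes to span the face (C(8,3) = 56 ways), then fix each of the remaining 5 coordinates at one of its two extreme values (2^5 = 32 ways): 56·32 = 1792.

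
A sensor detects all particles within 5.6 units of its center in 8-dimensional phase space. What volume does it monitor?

The n-ball volume is π^(n/2)·r^n/Γ(n/2+1). With n=8, r=5.6: V ≈ 3.92548e+06.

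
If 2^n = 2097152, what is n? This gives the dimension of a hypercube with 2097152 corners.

2^n = 2097152 ⇒ n = log_2(2097152) = 21.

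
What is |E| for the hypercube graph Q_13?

Each of the 2^13 = 8192 vertices has degree 13; total edges = 13·2^13/2 = 53248.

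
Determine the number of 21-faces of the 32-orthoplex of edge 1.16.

An n-cross-polytope has 2^(k+1)·C(n,k+1) k-faces. Here 2^22·C(32,22) = 4194304·64512240 = 270583946280960.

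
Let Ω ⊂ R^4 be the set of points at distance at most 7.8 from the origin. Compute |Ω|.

V_4(7.8) = π^(4/2) · (7.8)^4 / Γ(4/2 + 1) ≈ 18266.2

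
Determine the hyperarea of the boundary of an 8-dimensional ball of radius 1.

The surface area of an n-ball is 2π^(n/2) r^(n-1) / Γ(n/2). For n=8, r=1: π^4/3 ≈ 32.4697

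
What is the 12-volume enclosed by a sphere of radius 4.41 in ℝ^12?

Volume = π^{12/2}·(4.41)^12/Γ(7) ≈ 7.22487e+07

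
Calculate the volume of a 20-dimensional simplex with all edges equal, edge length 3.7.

Volume = 3.7^20 · √(21/2^20) / 20! ≈ 4.25324e-10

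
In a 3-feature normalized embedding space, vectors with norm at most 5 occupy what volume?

The n-ball volume is π^(n/2)·r^n/Γ(n/2+1). With n=3, r=5: V = 500·π/3 ≈ 523.599.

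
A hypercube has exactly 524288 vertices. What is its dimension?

The n-cube has 2^n vertices, and 524288 = 2^19, so n = 19.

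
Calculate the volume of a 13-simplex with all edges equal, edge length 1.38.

V = (1.38^13 / 13!) · √((13+1) / 2^13) ≈ 4.37036e-10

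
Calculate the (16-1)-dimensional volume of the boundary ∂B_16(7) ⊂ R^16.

S = n·V_n(r)/r = 16·V_16(7)/7 (volume-to-surface relation), giving 678223072849·π^8/360 ≈ 1.78759e+13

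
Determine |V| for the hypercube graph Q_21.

Number of vertices = 2^21 = 2097152.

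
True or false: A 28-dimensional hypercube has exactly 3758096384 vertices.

False. The 28-cube has 2^28 = 268435456 vertices.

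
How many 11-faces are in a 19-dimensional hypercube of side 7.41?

An n-cube has C(n,k)·2^(n-k) k-faces. Here C(19,11)·2^8 = 75582·256 = 19348992.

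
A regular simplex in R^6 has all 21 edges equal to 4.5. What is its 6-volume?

V = (4.5^6 / 6!) · √((6+1) / 2^6) ≈ 3.81418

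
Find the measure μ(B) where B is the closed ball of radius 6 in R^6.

The n-ball volume is π^(n/2)·r^n/Γ(n/2+1). With n=6, r=6: V = 7776·π^3 ≈ 241105.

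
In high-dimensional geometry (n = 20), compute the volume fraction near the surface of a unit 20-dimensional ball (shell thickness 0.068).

1 - (1-0.068)^20 ≈ 0.755478 ≈ 75.55%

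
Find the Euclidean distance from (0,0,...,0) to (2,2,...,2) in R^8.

Diagonal = √8 · 2 ≈ 5.65685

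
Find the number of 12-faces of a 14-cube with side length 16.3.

f_12(14-cube) = (14 choose 12) · 2^2 = 364.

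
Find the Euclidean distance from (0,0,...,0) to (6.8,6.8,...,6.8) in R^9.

||(6.8,6.8,...,6.8)|| = √(9)·6.8 = 20.4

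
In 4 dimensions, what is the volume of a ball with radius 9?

Volume = π^{4/2}·(9)^4/Γ(3) = 6561·π^2/2 ≈ 32377.2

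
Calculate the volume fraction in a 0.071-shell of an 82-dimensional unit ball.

Shell fraction = 1 - (1-0.071)^82 ≈ 0.997616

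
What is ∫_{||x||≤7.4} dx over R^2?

Volume = π^{2/2}·(7.4)^2/Γ(2) ≈ 172.034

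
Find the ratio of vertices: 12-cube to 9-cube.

The 12-cube has 2^12 = 4096 vertices. The 9-cube has 2^9 = 512 vertices. Ratio: 4096/512 = 8.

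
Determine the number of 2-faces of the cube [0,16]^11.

Number of 2-faces = C(11,2) · 2^(11-2) = 55 · 512 = 28160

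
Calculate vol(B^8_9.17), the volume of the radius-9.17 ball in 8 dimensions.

V_8(9.17) = π^(8/2) · (9.17)^8 / Γ(8/2 + 1) ≈ 2.02928e+08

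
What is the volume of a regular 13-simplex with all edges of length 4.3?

V = (4.3^13 / 13!) · √((13+1) / 2^13) ≈ 0.00114072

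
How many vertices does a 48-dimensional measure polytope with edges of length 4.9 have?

An n-cube has 2^n vertices; for n = 48 that is 2^48 = 281474976710656.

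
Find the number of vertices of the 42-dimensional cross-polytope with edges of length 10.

Number of vertices = 2n = 84.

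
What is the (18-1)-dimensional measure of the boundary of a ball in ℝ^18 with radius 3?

S = n·V_n(r)/r = 18·V_18(3)/3 (volume-to-surface relation), giving 14348907·π^9/2240 ≈ 1.9095e+08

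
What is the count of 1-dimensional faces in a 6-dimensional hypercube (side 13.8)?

An n-cube has C(n,k)·2^(n-k) k-faces. Here C(6,1)·2^5 = 6·32 = 192.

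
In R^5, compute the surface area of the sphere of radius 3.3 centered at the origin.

The surface area of an n-ball is 2π^(n/2) r^(n-1) / Γ(n/2). For n=5, r=3.3: 3121.22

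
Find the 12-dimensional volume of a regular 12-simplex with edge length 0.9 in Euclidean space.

Volume = 0.9^12 · √(13/2^12) / 12! ≈ 3.32173e-11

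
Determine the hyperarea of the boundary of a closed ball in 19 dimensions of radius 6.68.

S = n·V_n(r)/r = 19·V_19(6.68)/6.68 (volume-to-surface relation), giving 6.21323e+14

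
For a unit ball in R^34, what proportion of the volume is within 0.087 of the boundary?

1 - (1-0.087)^34 ≈ 0.95471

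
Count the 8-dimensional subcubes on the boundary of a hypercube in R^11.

f_8(11-cube) = (11 choose 8) · 2^3 = 1320.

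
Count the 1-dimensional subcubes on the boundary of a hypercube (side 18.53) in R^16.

An n-cube has C(n,k)·2^(n-k) k-faces. Here C(16,1)·2^15 = 16·32768 = 524288.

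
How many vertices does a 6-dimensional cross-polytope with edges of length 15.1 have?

The vertices are ±e_1, ..., ±e_6, so there are 2·6 = 12.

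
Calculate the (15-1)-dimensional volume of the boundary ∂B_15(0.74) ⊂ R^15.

The surface area of an n-ball is 2π^(n/2) r^(n-1) / Γ(n/2). For n=15, r=0.74: 0.0844822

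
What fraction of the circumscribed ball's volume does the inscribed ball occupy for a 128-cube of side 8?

Volume scales as r^n, and r_in/r_out = 1/√128, giving (1/√128)^128 ≈ 1.37582e-135.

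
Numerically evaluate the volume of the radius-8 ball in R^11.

The n-ball volume is π^(n/2)·r^n/Γ(n/2+1). With n=11, r=8: V = 549755813888·π^5/10395 ≈ 1.61843e+10.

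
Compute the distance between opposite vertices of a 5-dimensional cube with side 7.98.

The space diagonal of an n-cube of side s is s√n. Here 7.98·√5 ≈ 17.8438.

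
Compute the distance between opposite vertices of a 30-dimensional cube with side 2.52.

d = √(2.52² + 2.52² + ... + 2.52²) [30 terms] = √(30·2.52²) = 2.52√30 ≈ 13.8026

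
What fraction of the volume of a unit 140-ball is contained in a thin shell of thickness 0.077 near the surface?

V(inner)/V(outer) = ((1-0.077)/1)^140 ≈ 1.344e-05, so the shell fraction is 0.999987.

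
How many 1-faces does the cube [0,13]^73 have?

Each of the 2^73 = 9444732965739290427392 vertices has degree 73; total edges = 73·2^73/2 = 344732753249484100599808.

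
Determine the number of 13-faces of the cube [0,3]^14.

An n-cube has C(n,k)·2^(n-k) k-faces. Here C(14,13)·2^1 = 14·2 = 28.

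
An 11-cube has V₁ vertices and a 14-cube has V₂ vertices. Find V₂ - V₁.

V₁ = 2^11 = 2048. V₂ = 2^14 = 16384. V₂ - V₁ = 14336.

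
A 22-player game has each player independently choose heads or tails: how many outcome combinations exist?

Number of vertices = 2^22 = 4194304.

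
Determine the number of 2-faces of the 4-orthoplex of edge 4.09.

Number of 2-faces = 2^(2+1) · C(4,2+1) = 8 · 4 = 32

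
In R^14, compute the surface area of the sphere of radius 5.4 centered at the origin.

The surface area of an n-ball is 2π^(n/2) r^(n-1) / Γ(n/2). For n=14, r=5.4: 2.78526e+10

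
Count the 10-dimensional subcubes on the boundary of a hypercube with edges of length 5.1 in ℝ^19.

Number of 10-faces = C(19,10) · 2^(19-10) = 92378 · 512 = 47297536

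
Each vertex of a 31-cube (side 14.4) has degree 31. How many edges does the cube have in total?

Each of the 2^31 = 2147483648 vertices has degree 31; total edges = 31·2^31/2 = 33285996544.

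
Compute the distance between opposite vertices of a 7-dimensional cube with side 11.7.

Diagonal = √7 · 11.7 ≈ 30.9553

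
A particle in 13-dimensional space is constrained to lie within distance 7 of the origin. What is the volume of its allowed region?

V_13(7) = π^(13/2) · (7)^13 / Γ(13/2 + 1) = 1771684761728·π^6/19305 ≈ 8.82299e+10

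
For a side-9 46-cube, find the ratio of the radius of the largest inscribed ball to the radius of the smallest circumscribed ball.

r_in / r_out = (9/2) / (9√46/2) = 1/√46 ≈ 0.147442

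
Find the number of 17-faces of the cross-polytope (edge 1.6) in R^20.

f_17(20-orthoplex) = 2^18 · (20 choose 18) = 49807360.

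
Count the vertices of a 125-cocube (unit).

An n-cross-polytope has 2n vertices; here n = 125, giving 250.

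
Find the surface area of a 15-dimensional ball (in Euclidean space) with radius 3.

S = n·V_n(r)/r = 15·V_15(3)/3 (volume-to-surface relation), giving 45349632·π^7/5005 ≈ 2.73665e+07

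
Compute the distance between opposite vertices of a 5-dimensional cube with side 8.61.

The space diagonal of an n-cube of side s is s√n. Here 8.61·√5 ≈ 19.2525.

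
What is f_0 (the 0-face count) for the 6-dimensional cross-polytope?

f_0(6-orthoplex) = 2^1 · (6 choose 1) = 12.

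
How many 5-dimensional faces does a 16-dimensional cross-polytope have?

An n-cross-polytope has 2^(k+1)·C(n,k+1) k-faces. Here 2^6·C(16,6) = 64·8008 = 512512.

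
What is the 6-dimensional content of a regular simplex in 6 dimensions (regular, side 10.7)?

V_6 = √(7) · 10.7^6 / (6! · 2^(6/2)) ≈ 689.333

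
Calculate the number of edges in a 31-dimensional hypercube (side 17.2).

Number of 1-faces = C(31,1)·2^(31-1) = 31·1073741824 = 33285996544.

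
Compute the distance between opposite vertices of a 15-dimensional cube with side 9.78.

Diagonal = √15 · 9.78 ≈ 37.8778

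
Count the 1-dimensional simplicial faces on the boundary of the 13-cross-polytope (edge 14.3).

Each 1-face is the convex hull of 2 vertices, one chosen as ±e_i from each of 2 distinct axes: 2^2·C(13,2) = 312.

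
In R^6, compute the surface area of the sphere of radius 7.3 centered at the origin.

|∂B_6(7.3)| ≈ 642782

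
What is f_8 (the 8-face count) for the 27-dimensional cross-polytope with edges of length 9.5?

An n-cross-polytope has 2^(k+1)·C(n,k+1) k-faces. Here 2^9·C(27,9) = 512·4686825 = 2399654400.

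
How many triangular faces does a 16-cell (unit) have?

Number of 2-faces = 2^(2+1) · C(4,2+1) = 8 · 4 = 32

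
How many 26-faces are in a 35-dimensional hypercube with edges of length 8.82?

Number of 26-faces = C(35,26) · 2^(35-26) = 70607460 · 512 = 36151019520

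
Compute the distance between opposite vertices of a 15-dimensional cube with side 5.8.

Diagonal = √15 · 5.8 ≈ 22.4633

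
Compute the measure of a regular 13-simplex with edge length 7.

For a regular n-simplex with edge a, V = (a^n / n!)·√((n+1)/2^n). With a=7, n=13: V ≈ 0.643225.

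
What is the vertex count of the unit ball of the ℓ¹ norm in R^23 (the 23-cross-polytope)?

Number of vertices = 2n = 46.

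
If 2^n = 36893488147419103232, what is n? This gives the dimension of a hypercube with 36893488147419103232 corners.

n = log_2(36893488147419103232) = 65.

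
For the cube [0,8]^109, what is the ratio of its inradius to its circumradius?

r_in = 8/2 (half the side); r_out = 8√109/2 (half the diagonal). Ratio = 1/√109 ≈ 0.0957826.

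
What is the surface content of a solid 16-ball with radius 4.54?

S_16(4.54) = 2·π^(16/2)·(4.54)^15 / Γ(16/2) ≈ 2.70169e+10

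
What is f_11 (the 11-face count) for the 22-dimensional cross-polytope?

f_11(22-orthoplex) = 2^12 · (22 choose 12) = 2648662016.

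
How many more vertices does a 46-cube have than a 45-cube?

The 46-cube has 2^46 = 70368744177664 vertices. The 45-cube has 2^45 = 35184372088832 vertices. Difference: 70368744177664 - 35184372088832 = 35184372088832.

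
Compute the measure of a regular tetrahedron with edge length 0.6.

Volume = (√2/12) · 0.6³ = 0.0254558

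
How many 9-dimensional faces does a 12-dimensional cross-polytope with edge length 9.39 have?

f_9(12-orthoplex) = 2^10 · (12 choose 10) = 67584.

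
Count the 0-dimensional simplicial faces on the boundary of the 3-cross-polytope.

An n-cross-polytope has 2^(k+1)·C(n,k+1) k-faces. Here 2^1·C(3,1) = 2·3 = 6.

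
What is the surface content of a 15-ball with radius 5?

S = n·V_n(r)/r = 15·V_15(5)/5 (volume-to-surface relation), giving 312500000000·π^7/27027 ≈ 3.49222e+10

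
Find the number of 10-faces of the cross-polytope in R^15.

f_10(15-orthoplex) = 2^11 · (15 choose 11) = 2795520.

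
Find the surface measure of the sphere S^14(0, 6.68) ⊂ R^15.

S = n·V_n(r)/r = 15·V_15(6.68)/6.68 (volume-to-surface relation), giving 2.01554e+12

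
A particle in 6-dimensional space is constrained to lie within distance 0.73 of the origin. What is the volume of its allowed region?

Volume = π^{6/2}·(0.73)^6/Γ(4) ≈ 0.782052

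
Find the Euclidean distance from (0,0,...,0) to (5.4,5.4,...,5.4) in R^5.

||(5.4,5.4,...,5.4)|| = √(5)·5.4 ≈ 12.0748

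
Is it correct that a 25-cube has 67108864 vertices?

False. The 25-cube has 2^25 = 33554432 vertices.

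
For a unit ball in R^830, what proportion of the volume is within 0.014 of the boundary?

1 - (1-0.014)^830 ≈ 0.999992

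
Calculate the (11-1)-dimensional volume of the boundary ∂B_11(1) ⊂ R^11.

The surface area of an n-ball is 2π^(n/2) r^(n-1) / Γ(n/2). For n=11, r=1: 64·π^5/945 ≈ 20.7251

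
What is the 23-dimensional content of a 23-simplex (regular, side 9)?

Volume = 9^23 · √(24/2^23) / 23! ≈ 0.000579888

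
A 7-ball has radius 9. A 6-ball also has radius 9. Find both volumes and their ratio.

V_7(9) ≈ 2.25984e+07. V_6(9) ≈ 2.74633e+06. Ratio V_7/V_6 ≈ 8.229.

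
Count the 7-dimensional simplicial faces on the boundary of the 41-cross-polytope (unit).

An n-cross-polytope has 2^(k+1)·C(n,k+1) k-faces. Here 2^8·C(41,8) = 256·95548245 = 24460350720.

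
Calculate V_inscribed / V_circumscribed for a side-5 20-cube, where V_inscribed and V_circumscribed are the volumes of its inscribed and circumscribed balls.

Volume scales as r^n, and r_in/r_out = 1/√20, giving (1/√20)^20 ≈ 9.76562e-14.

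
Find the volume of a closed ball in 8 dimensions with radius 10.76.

Volume = π^{8/2}·(10.76)^8/Γ(5) ≈ 7.29267e+08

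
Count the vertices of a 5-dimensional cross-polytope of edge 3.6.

Number of vertices = 2n = 10.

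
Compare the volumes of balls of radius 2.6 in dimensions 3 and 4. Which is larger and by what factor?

V_3(2.6) ≈ 73.6222, V_4(2.6) ≈ 225.509. The 4-ball is larger by a factor of 3.063.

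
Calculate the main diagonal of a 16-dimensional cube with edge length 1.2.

d = √(1.2² + 1.2² + ... + 1.2²) [16 terms] = √(16·1.2²) = 1.2√16 = 4.8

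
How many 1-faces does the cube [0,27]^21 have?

Number of 1-faces = C(21,1)·2^(21-1) = 21·1048576 = 22020096.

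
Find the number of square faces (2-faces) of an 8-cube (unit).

Choose 2 of 8 axes to span the face (C(8,2) = 28 ways), then fix each of the remaining 6 coordinates at one of its two extreme values (2^6 = 64 ways): 28·64 = 1792.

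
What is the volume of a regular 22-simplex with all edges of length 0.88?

V = (0.88^22 / 22!) · √((22+1) / 2^22) ≈ 1.25137e-25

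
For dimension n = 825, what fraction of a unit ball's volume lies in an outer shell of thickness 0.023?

1 - (1-0.023)^825 ≈ 0.9999999954 ≈ (100 - 4.6e-07)%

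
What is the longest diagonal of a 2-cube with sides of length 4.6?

The space diagonal of an n-cube of side s is s√n. Here 4.6·√2 ≈ 6.50538.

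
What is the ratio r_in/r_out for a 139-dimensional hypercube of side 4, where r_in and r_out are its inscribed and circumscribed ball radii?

r_in = 4/2 (half the side); r_out = 4√139/2 (half the diagonal). Ratio = 1/√139 ≈ 0.0848189.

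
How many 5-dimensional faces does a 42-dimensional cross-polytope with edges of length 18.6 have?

An n-cross-polytope has 2^(k+1)·C(n,k+1) k-faces. Here 2^6·C(42,6) = 64·5245786 = 335730304.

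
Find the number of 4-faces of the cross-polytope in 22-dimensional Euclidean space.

Each 4-face is the convex hull of 5 vertices, one chosen as ±e_i from each of 5 distinct axes: 2^5·C(22,5) = 842688.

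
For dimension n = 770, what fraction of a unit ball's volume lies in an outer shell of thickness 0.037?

1 - (1-0.037)^770 ≈ 1 - 2.467e-13 ≈ (100 - 2.47e-11)%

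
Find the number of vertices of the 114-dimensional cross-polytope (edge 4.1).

The vertices are ±e_1, ..., ±e_114, so there are 2·114 = 228.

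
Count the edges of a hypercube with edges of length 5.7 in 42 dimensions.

The 42-cube has n·2^(n-1) = 42·2^41 = 42·2199023255552 = 92358976733184 edges.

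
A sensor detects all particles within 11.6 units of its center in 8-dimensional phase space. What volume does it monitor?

The n-ball volume is π^(n/2)·r^n/Γ(n/2+1). With n=8, r=11.6: V ≈ 1.33061e+09.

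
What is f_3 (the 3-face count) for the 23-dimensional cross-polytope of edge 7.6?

f_3(23-orthoplex) = 2^4 · (23 choose 4) = 141680.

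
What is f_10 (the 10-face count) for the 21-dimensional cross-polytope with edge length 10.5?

Number of 10-faces = 2^(10+1) · C(21,10+1) = 2048 · 352716 = 722362368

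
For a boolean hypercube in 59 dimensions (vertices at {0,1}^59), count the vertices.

An n-cube has 2^n vertices; for n = 59 that is 2^59 = 576460752303423488.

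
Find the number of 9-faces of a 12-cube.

Number of 9-faces = C(12,9) · 2^(12-9) = 220 · 8 = 1760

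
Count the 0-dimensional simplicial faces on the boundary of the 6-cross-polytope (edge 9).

An n-cross-polytope has 2^(k+1)·C(n,k+1) k-faces. Here 2^1·C(6,1) = 2·6 = 12.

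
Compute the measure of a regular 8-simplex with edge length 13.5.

V = (13.5^8 / 8!) · √((8+1) / 2^8) ≈ 5130.4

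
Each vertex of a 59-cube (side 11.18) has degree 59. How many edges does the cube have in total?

Each of the 2^59 = 576460752303423488 vertices has degree 59; total edges = 59·2^59/2 = 17005592192950992896.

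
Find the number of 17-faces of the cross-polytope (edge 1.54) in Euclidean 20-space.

An n-cross-polytope has 2^(k+1)·C(n,k+1) k-faces. Here 2^18·C(20,18) = 262144·190 = 49807360.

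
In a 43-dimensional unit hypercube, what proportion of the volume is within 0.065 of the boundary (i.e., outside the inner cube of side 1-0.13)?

1 - (1 - 2·0.065)^43 = 1 - 0.87^43 ≈ 0.997492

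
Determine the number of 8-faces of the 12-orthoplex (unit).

f_8(12-orthoplex) = 2^9 · (12 choose 9) = 112640.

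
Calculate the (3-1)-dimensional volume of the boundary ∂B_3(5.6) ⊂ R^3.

The surface area of an n-ball is 2π^(n/2) r^(n-1) / Γ(n/2). For n=3, r=5.6: 4πr² = 4π·(5.6)² ≈ 394.081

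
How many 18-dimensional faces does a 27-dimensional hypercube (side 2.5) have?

An n-cube has C(n,k)·2^(n-k) k-faces. Here C(27,18)·2^9 = 4686825·512 = 2399654400.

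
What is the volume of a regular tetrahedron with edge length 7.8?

Volume = (√2/12) · 7.8³ = 55.9265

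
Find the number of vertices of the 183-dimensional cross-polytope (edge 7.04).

The vertices are ±e_1, ..., ±e_183, so there are 2·183 = 366.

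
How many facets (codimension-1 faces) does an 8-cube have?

Number of 7-faces = C(8,7) · 2^(8-7) = 8 · 2 = 16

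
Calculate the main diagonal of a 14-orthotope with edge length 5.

d = √(5² + 5² + ... + 5²) [14 terms] = √(14·5²) = 5√14 ≈ 18.7083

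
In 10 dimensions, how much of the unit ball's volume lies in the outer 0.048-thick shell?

V(inner)/V(outer) = ((1-0.048)/1)^10 ≈ 0.6115, so the shell fraction is 0.388538.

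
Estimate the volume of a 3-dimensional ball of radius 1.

V_3(1) = π^(3/2) · (1)^3 / Γ(3/2 + 1) = 4·π/3 ≈ 4.18879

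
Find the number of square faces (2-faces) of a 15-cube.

Number of 2-faces = C(15,2) · 2^(15-2) = 105 · 8192 = 860160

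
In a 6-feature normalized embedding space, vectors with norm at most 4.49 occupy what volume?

Volume = π^{6/2}·(4.49)^6/Γ(4) ≈ 42342.5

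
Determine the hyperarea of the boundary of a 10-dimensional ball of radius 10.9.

The surface area of an n-ball is 2π^(n/2) r^(n-1) / Γ(n/2). For n=10, r=10.9: 5.53868e+10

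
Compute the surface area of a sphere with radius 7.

S = n·V_n(r)/r = 3·V_3(7)/7 (volume-to-surface relation), giving 4πr² = 4π·(7)² ≈ 615.752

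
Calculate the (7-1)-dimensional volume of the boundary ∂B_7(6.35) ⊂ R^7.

S = n·V_n(r)/r = 7·V_7(6.35)/6.35 (volume-to-surface relation), giving 2.16831e+06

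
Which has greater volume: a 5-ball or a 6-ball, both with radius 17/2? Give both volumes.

V_5(8.5) ≈ 233557. V_6(8.5) ≈ 1.949e+06. The 6-ball is larger.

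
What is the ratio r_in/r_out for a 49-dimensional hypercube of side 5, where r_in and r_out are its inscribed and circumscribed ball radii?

r_in = 5/2 (half the side); r_out = 5√49/2 (half the diagonal). Ratio = 1/√49 ≈ 0.142857.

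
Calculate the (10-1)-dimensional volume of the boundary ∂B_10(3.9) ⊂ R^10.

The surface area of an n-ball is 2π^(n/2) r^(n-1) / Γ(n/2). For n=10, r=3.9: 5.32292e+06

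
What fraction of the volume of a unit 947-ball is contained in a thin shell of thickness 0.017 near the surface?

Shell fraction = 1 - (1-0.017)^947 ≈ 0.9999999112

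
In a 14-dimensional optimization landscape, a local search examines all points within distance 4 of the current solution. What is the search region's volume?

V = 16777216·π^7/315 ≈ 1.60864e+08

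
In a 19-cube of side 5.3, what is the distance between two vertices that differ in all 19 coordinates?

The space diagonal of an n-cube of side s is s√n. Here 5.3·√19 ≈ 23.1022.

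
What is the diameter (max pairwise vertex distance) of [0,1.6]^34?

The space diagonal of an n-cube of side s is s√n. Here 1.6·√34 ≈ 9.32952.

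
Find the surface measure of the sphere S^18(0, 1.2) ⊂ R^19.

S_19(1.2) = 2·π^(19/2)·(1.2)^18 / Γ(19/2) ≈ 23.5832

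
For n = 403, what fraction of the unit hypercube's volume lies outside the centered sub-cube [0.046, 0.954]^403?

Shell fraction = 1 - (1-0.092)^403 ≈ 1 - 1.284e-17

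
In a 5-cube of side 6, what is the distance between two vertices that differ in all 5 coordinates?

d = √(6² + 6² + ... + 6²) [5 terms] = √(5·6²) = 6√5 ≈ 13.4164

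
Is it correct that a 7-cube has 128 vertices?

True. The 7-cube has 2^7 = 128 vertices.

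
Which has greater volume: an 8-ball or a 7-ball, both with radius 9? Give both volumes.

V_8(9) ≈ 1.74714e+08. V_7(9) ≈ 2.25984e+07. The 8-ball is larger.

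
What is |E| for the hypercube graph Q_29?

Each of the 2^29 = 536870912 vertices has degree 29; total edges = 29·2^29/2 = 7784628224.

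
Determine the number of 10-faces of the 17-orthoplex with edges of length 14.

f_10(17-orthoplex) = 2^11 · (17 choose 11) = 25346048.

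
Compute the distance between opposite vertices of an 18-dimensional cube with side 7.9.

The space diagonal of an n-cube of side s is s√n. Here 7.9·√18 ≈ 33.5169.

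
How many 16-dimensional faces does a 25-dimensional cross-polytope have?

Number of 16-faces = 2^(16+1) · C(25,16+1) = 131072 · 1081575 = 141764198400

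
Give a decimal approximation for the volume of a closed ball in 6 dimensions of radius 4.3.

V_6(4.3) = π^(6/2) · (4.3)^6 / Γ(6/2 + 1) ≈ 32667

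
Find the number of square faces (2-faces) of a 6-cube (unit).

f_2(6-cube) = (6 choose 2) · 2^4 = 240.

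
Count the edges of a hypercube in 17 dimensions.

An n-cube has n·2^(n-1) edges. With n = 17: 17·65536 = 1114112.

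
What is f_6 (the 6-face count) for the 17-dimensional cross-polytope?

An n-cross-polytope has 2^(k+1)·C(n,k+1) k-faces. Here 2^7·C(17,7) = 128·19448 = 2489344.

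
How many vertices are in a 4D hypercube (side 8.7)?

Choose 0 of 4 axes to span the face (C(4,0) = 1 way), then fix each of the remaining 4 coordinates at one of its two extreme values (2^4 = 16 ways): 1·16 = 16.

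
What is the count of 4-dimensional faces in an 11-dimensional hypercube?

An n-cube has C(n,k)·2^(n-k) k-faces. Here C(11,4)·2^7 = 330·128 = 42240.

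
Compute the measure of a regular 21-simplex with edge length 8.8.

For a regular n-simplex with edge a, V = (a^n / n!)·√((n+1)/2^n). With a=8.8, n=21: V ≈ 0.00432702.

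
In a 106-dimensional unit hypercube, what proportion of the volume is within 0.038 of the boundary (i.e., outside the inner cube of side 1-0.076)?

Shell fraction = 1 - (1-0.076)^106 ≈ 0.99977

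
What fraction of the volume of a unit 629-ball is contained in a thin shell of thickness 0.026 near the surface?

1 - (1-0.026)^629 ≈ 0.9999999364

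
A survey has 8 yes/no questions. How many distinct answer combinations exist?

The 8-cube has 2^8 = 256 vertices.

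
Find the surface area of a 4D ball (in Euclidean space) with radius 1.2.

|∂B_4(1.2)| ≈ 34.1094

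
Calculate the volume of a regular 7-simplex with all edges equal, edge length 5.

V = (5^7 / 7!) · √((7+1) / 2^7) ≈ 3.87525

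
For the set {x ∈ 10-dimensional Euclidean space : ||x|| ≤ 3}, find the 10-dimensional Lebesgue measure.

V_10(3) = π^(10/2) · (3)^10 / Γ(10/2 + 1) = 19683·π^5/40 ≈ 150585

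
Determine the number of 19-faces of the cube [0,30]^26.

Number of 19-faces = C(26,19) · 2^(26-19) = 657800 · 128 = 84198400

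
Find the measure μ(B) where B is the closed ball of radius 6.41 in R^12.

Volume = π^{12/2}·(6.41)^12/Γ(7) ≈ 6.42485e+09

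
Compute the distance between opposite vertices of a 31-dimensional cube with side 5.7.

The space diagonal of an n-cube of side s is s√n. Here 5.7·√31 ≈ 31.7363.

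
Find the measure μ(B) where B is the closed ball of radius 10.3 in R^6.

Volume = π^{6/2}·(10.3)^6/Γ(4) ≈ 6.17052e+06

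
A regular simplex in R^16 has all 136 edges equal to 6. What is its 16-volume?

V_16 = √(17) · 6^16 / (16! · 2^(16/2)) ≈ 0.00217163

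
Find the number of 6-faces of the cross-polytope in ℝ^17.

Each 6-face is the convex hull of 7 vertices, one chosen as ±e_i from each of 7 distinct axes: 2^7·C(17,7) = 2489344.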